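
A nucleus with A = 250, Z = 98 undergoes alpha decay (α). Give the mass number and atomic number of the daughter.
Daughter: A = 246, Z = 96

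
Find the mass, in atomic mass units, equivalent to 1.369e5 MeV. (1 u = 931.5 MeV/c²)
m = E/c² = 147 u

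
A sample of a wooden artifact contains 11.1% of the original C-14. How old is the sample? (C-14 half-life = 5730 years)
Age = t½ × log₂(1/ratio) = 18170 years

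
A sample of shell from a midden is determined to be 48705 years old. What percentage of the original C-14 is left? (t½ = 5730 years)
N/N₀ = (1/2)^(t/t½) = 0.002762 = 0.276%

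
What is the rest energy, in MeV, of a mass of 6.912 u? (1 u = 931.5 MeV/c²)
E = mc² = 6439 MeV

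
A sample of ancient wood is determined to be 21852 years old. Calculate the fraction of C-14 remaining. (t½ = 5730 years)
N/N₀ = (1/2)^(t/t½) = 0.07112 = 7.11%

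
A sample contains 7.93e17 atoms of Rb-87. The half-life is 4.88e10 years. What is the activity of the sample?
A = λN = 1.126e7 decays/year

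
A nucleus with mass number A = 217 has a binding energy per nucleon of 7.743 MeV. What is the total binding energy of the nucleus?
B.E. = 7.743 × 217 = 1680 MeV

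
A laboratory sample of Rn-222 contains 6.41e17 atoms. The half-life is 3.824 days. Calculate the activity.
A = λN = 1.162e17 decays/day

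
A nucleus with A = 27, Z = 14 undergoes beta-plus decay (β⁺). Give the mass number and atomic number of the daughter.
Daughter: A = 27, Z = 13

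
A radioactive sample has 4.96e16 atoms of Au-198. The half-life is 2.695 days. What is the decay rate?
A = λN = 1.276e16 decays/day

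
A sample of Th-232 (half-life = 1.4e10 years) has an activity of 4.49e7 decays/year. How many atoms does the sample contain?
N = A/λ = 9.069e17 atoms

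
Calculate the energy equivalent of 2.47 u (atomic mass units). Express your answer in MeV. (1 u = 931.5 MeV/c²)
E = mc² = 2301 MeV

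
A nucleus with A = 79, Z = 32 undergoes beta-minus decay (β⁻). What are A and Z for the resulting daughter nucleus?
Daughter: A = 79, Z = 33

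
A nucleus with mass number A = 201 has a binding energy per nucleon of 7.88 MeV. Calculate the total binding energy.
B.E. = 7.88 × 201 = 1584 MeV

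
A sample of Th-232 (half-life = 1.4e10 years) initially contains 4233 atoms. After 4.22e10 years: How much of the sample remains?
N = N₀(1/2)^(t/t½) = 523.9 atoms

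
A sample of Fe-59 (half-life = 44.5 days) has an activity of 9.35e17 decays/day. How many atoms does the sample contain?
N = A/λ = 6.003e19 atoms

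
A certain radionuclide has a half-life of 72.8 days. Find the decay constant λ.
λ = ln(2)/t½ = 0.009521 day⁻¹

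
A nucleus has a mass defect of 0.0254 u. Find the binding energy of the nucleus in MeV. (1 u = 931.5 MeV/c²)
B.E. = Δm × 931.5 = 23.66 MeV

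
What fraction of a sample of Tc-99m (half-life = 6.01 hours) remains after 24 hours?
N/N₀ = (1/2)^(t/t½) = 0.06279 = 6.28%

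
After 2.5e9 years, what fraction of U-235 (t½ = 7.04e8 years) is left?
N/N₀ = (1/2)^(t/t½) = 0.08531 = 8.53%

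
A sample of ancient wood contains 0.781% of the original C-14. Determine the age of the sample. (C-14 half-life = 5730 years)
Age = t½ × log₂(1/ratio) = 40110 years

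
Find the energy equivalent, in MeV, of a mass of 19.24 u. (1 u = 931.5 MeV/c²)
E = mc² = 17920 MeV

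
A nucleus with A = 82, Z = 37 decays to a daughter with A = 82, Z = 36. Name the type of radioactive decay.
ΔA = 0, ΔZ = -1 ⇒ beta-plus decay (β⁺) or electron capture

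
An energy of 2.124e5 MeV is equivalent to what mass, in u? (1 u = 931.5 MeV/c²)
m = E/c² = 228 u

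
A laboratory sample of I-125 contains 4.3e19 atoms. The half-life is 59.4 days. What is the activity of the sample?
A = λN = 5.018e17 decays/day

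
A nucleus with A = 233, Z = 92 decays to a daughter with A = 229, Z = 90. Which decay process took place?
ΔA = -4, ΔZ = -2 ⇒ alpha decay (α)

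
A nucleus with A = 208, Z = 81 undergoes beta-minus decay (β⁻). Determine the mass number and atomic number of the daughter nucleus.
Daughter: A = 208, Z = 82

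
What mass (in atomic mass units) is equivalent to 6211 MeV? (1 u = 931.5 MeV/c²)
m = E/c² = 6.668 u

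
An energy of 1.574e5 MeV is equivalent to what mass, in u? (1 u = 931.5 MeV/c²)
m = E/c² = 169 u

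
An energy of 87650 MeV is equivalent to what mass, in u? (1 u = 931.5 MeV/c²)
m = E/c² = 94.1 u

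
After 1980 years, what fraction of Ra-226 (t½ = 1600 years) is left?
N/N₀ = (1/2)^(t/t½) = 0.4241 = 42.4%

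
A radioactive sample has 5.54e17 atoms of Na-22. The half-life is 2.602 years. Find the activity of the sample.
A = λN = 1.476e17 decays/year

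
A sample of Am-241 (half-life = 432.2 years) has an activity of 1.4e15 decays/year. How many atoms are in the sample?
N = A/λ = 8.729e17 atoms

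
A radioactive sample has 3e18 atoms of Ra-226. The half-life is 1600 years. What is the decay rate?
A = λN = 1.3e15 decays/year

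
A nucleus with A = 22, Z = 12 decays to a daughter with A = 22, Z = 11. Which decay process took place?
ΔA = 0, ΔZ = -1 ⇒ beta-plus decay (β⁺) or electron capture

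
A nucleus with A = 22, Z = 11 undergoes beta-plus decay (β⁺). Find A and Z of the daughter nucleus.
Daughter: A = 22, Z = 10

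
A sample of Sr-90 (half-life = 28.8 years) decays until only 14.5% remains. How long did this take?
t = t½ × log₂(N₀/N) = 80.23 years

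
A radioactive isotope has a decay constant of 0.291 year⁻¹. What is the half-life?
t½ = ln(2)/λ = 2.382 years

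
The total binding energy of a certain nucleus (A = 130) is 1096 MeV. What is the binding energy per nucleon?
B.E./A = 1096/130 = 8.431 MeV/nucleon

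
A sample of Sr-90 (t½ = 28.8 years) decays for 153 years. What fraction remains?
N/N₀ = (1/2)^(t/t½) = 0.02516 = 2.52%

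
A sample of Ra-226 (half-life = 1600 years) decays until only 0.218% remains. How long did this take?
t = t½ × log₂(N₀/N) = 14150 years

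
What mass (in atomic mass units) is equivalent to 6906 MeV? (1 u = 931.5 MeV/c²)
m = E/c² = 7.414 u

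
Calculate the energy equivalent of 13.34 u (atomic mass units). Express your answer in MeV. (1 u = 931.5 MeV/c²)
E = mc² = 12430 MeV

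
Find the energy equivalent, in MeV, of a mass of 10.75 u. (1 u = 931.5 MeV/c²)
E = mc² = 10010 MeV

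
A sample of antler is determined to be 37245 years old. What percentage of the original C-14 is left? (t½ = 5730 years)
N/N₀ = (1/2)^(t/t½) = 0.01105 = 1.1%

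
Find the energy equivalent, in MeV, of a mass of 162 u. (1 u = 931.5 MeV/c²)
E = mc² = 1.509e5 MeV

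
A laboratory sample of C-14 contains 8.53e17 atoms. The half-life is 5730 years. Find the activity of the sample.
A = λN = 1.032e14 decays/year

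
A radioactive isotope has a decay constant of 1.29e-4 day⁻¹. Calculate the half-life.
t½ = ln(2)/λ = 5373 days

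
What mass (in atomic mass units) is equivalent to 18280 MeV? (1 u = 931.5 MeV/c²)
m = E/c² = 19.62 u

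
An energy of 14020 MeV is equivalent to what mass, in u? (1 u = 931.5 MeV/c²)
m = E/c² = 15.05 u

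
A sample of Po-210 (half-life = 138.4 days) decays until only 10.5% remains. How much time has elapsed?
t = t½ × log₂(N₀/N) = 450 days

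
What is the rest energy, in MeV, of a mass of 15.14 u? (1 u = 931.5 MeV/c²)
E = mc² = 14100 MeV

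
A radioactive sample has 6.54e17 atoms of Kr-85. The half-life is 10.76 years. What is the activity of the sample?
A = λN = 4.213e16 decays/year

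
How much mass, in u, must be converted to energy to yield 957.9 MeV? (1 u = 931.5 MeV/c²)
m = E/c² = 1.028 u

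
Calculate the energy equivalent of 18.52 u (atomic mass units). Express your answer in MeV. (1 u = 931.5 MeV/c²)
E = mc² = 17250 MeV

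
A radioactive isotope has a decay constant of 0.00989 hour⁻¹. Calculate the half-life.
t½ = ln(2)/λ = 70.09 hours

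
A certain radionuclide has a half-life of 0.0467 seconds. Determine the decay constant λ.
λ = ln(2)/t½ = 14.84 second⁻¹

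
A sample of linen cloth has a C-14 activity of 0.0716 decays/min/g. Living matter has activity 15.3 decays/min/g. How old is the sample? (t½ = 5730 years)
Age = t½ × log₂(A₀/A) = 44350 years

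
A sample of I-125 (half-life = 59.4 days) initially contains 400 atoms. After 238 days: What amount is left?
N = N₀(1/2)^(t/t½) = 24.88 atoms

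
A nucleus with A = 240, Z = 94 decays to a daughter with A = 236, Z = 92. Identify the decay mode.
ΔA = -4, ΔZ = -2 ⇒ alpha decay (α)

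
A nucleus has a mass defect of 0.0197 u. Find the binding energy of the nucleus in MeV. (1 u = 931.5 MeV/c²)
B.E. = Δm × 931.5 = 18.35 MeV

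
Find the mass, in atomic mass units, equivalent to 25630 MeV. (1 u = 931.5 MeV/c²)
m = E/c² = 27.51 u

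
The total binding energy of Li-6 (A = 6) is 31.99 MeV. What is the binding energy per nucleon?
B.E./A = 31.99/6 = 5.332 MeV/nucleon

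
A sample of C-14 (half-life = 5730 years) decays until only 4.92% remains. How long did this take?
t = t½ × log₂(N₀/N) = 24900 years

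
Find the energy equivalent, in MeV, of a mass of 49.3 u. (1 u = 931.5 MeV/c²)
E = mc² = 45920 MeV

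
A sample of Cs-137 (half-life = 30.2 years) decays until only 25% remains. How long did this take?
t = t½ × log₂(N₀/N) = 60.4 years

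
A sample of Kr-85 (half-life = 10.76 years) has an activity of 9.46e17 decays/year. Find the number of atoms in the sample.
N = A/λ = 1.469e19 atoms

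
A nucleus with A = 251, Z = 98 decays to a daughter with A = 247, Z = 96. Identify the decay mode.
ΔA = -4, ΔZ = -2 ⇒ alpha decay (α)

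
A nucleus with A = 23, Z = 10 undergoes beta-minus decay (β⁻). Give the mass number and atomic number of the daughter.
Daughter: A = 23, Z = 11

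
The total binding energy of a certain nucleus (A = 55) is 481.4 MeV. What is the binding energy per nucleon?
B.E./A = 481.4/55 = 8.753 MeV/nucleon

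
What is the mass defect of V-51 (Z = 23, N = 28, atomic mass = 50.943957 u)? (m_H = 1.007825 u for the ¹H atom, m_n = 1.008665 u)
Δm = Z·m_H + N·m_n − M = 0.4786 u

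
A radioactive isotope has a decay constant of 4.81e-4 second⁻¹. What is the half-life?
t½ = ln(2)/λ = 1441 seconds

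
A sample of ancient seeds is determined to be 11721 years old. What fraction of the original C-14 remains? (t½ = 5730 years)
N/N₀ = (1/2)^(t/t½) = 0.2422 = 24.2%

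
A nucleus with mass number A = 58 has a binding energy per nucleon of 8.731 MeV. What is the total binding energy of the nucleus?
B.E. = 8.731 × 58 = 506.4 MeV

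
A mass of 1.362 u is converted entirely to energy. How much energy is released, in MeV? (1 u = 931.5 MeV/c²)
E = mc² = 1269 MeV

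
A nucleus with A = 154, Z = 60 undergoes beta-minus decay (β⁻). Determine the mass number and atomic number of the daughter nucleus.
Daughter: A = 154, Z = 61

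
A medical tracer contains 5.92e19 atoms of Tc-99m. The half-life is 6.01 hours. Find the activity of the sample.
A = λN = 6.828e18 decays/hour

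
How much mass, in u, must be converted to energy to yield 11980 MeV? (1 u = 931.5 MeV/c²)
m = E/c² = 12.86 u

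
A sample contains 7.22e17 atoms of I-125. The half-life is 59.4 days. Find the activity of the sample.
A = λN = 8.425e15 decays/day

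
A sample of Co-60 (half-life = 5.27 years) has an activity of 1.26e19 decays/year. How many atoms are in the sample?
N = A/λ = 9.58e19 atoms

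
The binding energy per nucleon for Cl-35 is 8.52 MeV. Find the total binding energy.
B.E. = 8.52 × 35 = 298.2 MeV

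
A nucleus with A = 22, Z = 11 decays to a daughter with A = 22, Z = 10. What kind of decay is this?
ΔA = 0, ΔZ = -1 ⇒ beta-plus decay (β⁺) or electron capture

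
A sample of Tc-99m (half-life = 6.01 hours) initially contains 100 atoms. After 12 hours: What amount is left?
N = N₀(1/2)^(t/t½) = 25.06 atoms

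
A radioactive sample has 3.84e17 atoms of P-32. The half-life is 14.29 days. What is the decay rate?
A = λN = 1.863e16 decays/day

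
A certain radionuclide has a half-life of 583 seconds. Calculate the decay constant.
λ = ln(2)/t½ = 0.001189 second⁻¹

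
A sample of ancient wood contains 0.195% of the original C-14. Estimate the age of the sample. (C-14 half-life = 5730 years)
Age = t½ × log₂(1/ratio) = 51580 years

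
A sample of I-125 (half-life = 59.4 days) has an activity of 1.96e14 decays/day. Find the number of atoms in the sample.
N = A/λ = 1.68e16 atoms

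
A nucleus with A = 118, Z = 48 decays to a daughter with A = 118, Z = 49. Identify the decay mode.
ΔA = 0, ΔZ = +1 ⇒ beta-minus decay (β⁻)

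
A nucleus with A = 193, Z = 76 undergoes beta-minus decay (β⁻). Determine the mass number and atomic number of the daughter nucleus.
Daughter: A = 193, Z = 77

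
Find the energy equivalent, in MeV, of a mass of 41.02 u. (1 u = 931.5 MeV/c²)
E = mc² = 38210 MeV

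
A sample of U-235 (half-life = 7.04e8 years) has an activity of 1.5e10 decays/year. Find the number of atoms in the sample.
N = A/λ = 1.523e19 atoms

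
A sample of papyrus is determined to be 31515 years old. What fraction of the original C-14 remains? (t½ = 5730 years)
N/N₀ = (1/2)^(t/t½) = 0.0221 = 2.21%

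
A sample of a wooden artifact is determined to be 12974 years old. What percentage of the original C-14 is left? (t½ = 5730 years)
N/N₀ = (1/2)^(t/t½) = 0.2082 = 20.8%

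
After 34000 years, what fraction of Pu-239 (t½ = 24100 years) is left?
N/N₀ = (1/2)^(t/t½) = 0.3761 = 37.6%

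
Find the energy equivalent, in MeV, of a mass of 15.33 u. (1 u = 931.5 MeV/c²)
E = mc² = 14280 MeV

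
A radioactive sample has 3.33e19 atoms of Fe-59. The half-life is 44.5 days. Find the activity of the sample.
A = λN = 5.187e17 decays/day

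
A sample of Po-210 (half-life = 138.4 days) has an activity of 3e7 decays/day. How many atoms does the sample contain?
N = A/λ = 5.99e9 atoms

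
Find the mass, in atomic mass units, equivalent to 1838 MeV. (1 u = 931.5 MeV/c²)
m = E/c² = 1.973 u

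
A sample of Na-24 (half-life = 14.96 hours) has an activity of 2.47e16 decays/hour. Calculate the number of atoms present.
N = A/λ = 5.331e17 atoms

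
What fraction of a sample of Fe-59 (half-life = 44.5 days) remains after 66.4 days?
N/N₀ = (1/2)^(t/t½) = 0.3555 = 35.5%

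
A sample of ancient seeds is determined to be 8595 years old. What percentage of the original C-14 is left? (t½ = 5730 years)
N/N₀ = (1/2)^(t/t½) = 0.3536 = 35.4%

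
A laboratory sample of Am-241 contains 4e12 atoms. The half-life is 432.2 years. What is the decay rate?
A = λN = 6.415e9 decays/year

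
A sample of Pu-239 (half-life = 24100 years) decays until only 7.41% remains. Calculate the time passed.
t = t½ × log₂(N₀/N) = 90480 years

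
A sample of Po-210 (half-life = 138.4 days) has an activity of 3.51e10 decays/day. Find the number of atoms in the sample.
N = A/λ = 7.008e12 atoms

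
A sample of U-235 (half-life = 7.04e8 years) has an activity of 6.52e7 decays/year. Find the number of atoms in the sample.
N = A/λ = 6.622e16 atoms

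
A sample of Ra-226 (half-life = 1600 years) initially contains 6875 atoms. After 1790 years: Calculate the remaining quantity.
N = N₀(1/2)^(t/t½) = 3166 atoms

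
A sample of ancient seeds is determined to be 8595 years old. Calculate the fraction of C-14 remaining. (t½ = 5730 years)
N/N₀ = (1/2)^(t/t½) = 0.3536 = 35.4%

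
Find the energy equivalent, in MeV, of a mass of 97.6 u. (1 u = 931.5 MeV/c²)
E = mc² = 90910 MeV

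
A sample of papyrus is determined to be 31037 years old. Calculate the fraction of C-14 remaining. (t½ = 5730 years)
N/N₀ = (1/2)^(t/t½) = 0.02341 = 2.34%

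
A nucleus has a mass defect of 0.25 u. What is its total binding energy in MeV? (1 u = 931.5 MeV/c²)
B.E. = Δm × 931.5 = 232.9 MeV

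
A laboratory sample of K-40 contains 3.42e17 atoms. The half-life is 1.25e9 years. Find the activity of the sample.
A = λN = 1.896e8 decays/year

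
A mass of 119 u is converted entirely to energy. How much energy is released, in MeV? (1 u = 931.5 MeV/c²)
E = mc² = 1.108e5 MeV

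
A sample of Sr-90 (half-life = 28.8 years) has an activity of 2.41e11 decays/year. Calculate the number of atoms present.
N = A/λ = 1.001e13 atoms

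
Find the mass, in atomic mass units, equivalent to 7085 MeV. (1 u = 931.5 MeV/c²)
m = E/c² = 7.606 u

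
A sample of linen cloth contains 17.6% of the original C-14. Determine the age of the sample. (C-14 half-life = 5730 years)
Age = t½ × log₂(1/ratio) = 14360 years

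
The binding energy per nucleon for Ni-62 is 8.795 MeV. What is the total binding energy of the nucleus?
B.E. = 8.795 × 62 = 545.3 MeV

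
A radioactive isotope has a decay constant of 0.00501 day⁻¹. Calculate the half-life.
t½ = ln(2)/λ = 138.4 days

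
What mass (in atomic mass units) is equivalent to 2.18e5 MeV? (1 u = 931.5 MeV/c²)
m = E/c² = 234 u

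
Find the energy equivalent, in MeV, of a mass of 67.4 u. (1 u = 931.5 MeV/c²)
E = mc² = 62780 MeV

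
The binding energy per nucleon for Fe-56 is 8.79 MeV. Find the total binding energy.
B.E. = 8.79 × 56 = 492.2 MeV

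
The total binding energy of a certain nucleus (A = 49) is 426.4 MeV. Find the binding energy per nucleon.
B.E./A = 426.4/49 = 8.702 MeV/nucleon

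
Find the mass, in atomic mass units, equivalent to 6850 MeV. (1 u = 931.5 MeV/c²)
m = E/c² = 7.354 u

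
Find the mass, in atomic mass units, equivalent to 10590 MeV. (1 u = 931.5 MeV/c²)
m = E/c² = 11.37 u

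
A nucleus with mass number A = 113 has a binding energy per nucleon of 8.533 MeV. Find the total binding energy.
B.E. = 8.533 × 113 = 964.2 MeV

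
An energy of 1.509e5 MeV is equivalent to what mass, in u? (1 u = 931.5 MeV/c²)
m = E/c² = 162 u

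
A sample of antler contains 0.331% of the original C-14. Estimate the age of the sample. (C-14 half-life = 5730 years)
Age = t½ × log₂(1/ratio) = 47210 years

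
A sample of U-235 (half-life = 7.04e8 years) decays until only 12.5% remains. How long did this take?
t = t½ × log₂(N₀/N) = 2.112e9 years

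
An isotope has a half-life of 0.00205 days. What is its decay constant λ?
λ = ln(2)/t½ = 338.1 day⁻¹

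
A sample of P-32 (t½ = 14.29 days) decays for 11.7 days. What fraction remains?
N/N₀ = (1/2)^(t/t½) = 0.5669 = 56.7%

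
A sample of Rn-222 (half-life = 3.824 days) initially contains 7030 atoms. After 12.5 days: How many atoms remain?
N = N₀(1/2)^(t/t½) = 729.4 atoms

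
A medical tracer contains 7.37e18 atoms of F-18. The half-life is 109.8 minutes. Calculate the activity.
A = λN = 4.653e16 decays/minute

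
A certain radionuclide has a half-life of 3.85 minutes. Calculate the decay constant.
λ = ln(2)/t½ = 0.18 minute⁻¹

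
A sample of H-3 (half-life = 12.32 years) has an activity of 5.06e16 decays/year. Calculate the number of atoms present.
N = A/λ = 8.994e17 atoms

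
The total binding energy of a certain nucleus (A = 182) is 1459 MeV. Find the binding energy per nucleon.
B.E./A = 1459/182 = 8.016 MeV/nucleon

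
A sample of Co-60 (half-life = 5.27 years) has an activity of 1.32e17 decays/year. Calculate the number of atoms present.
N = A/λ = 1.004e18 atoms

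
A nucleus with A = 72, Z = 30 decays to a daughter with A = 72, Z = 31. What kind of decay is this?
ΔA = 0, ΔZ = +1 ⇒ beta-minus decay (β⁻)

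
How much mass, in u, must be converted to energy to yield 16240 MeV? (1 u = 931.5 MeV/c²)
m = E/c² = 17.43 u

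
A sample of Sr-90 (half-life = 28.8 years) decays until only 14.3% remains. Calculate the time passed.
t = t½ × log₂(N₀/N) = 80.81 years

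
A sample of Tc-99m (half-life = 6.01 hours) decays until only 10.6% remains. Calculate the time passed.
t = t½ × log₂(N₀/N) = 19.46 hours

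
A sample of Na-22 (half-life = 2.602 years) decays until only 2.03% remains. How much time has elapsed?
t = t½ × log₂(N₀/N) = 14.63 years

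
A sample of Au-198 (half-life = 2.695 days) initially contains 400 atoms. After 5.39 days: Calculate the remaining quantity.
N = N₀(1/2)^(t/t½) = 100 atoms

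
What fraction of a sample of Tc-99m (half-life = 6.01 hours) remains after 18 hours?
N/N₀ = (1/2)^(t/t½) = 0.1254 = 12.5%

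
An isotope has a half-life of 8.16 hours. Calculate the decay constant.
λ = ln(2)/t½ = 0.08494 hour⁻¹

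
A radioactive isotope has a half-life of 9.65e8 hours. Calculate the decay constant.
λ = ln(2)/t½ = 7.183e-10 hour⁻¹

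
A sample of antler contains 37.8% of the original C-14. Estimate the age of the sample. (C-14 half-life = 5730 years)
Age = t½ × log₂(1/ratio) = 8042 years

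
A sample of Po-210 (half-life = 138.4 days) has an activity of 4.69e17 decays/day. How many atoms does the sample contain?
N = A/λ = 9.364e19 atoms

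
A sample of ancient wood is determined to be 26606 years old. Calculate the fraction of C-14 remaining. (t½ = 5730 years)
N/N₀ = (1/2)^(t/t½) = 0.04002 = 4%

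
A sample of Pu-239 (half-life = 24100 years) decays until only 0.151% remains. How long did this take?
t = t½ × log₂(N₀/N) = 2.258e5 years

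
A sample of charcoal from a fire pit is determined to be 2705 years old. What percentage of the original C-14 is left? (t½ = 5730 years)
N/N₀ = (1/2)^(t/t½) = 0.7209 = 72.1%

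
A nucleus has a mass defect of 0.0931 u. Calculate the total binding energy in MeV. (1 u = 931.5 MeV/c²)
B.E. = Δm × 931.5 = 86.72 MeV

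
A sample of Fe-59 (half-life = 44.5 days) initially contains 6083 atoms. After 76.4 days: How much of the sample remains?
N = N₀(1/2)^(t/t½) = 1851 atoms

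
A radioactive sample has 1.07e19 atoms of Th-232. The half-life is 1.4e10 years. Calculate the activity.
A = λN = 5.298e8 decays/year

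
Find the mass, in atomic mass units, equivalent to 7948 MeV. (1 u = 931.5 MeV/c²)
m = E/c² = 8.532 u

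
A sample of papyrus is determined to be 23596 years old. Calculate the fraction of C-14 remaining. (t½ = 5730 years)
N/N₀ = (1/2)^(t/t½) = 0.05759 = 5.76%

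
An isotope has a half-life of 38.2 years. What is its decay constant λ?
λ = ln(2)/t½ = 0.01815 year⁻¹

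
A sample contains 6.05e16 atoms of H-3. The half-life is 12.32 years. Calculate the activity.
A = λN = 3.404e15 decays/year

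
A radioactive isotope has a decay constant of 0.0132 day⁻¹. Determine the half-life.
t½ = ln(2)/λ = 52.51 days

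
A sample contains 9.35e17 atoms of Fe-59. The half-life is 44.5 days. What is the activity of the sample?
A = λN = 1.456e16 decays/day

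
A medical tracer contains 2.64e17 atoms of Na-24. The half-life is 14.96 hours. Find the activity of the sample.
A = λN = 1.223e16 decays/hour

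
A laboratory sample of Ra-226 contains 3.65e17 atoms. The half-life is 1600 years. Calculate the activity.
A = λN = 1.581e14 decays/year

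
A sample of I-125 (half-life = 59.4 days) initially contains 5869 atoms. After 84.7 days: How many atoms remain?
N = N₀(1/2)^(t/t½) = 2184 atoms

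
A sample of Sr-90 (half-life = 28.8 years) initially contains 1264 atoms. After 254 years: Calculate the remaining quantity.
N = N₀(1/2)^(t/t½) = 2.798 atoms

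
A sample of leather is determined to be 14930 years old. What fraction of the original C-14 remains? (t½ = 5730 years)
N/N₀ = (1/2)^(t/t½) = 0.1643 = 16.4%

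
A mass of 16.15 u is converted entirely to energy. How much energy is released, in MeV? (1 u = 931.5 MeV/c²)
E = mc² = 15040 MeV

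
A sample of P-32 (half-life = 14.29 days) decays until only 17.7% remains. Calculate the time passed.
t = t½ × log₂(N₀/N) = 35.7 days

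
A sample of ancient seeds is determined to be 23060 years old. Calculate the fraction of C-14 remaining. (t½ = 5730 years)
N/N₀ = (1/2)^(t/t½) = 0.06145 = 6.15%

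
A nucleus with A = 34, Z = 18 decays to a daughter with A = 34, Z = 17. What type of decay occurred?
ΔA = 0, ΔZ = -1 ⇒ beta-plus decay (β⁺) or electron capture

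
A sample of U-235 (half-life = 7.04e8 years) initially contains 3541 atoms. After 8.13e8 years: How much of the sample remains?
N = N₀(1/2)^(t/t½) = 1590 atoms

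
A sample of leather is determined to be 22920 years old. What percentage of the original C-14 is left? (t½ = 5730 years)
N/N₀ = (1/2)^(t/t½) = 0.0625 = 6.25%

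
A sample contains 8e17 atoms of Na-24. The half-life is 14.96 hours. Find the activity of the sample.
A = λN = 3.707e16 decays/hour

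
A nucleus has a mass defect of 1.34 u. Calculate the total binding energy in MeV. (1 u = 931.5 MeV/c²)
B.E. = Δm × 931.5 = 1248 MeV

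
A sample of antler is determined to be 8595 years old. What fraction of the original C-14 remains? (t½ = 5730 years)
N/N₀ = (1/2)^(t/t½) = 0.3536 = 35.4%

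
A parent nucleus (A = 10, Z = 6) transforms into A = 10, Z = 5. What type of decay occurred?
ΔA = 0, ΔZ = -1 ⇒ beta-plus decay (β⁺) or electron capture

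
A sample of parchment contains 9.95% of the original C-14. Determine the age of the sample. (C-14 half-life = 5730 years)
Age = t½ × log₂(1/ratio) = 19080 years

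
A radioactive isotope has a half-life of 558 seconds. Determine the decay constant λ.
λ = ln(2)/t½ = 0.001242 second⁻¹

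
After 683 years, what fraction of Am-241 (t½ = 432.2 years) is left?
N/N₀ = (1/2)^(t/t½) = 0.3344 = 33.4%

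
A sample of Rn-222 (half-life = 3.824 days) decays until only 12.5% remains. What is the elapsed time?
t = t½ × log₂(N₀/N) = 11.47 days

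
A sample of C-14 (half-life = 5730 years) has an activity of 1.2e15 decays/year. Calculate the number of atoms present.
N = A/λ = 9.92e18 atoms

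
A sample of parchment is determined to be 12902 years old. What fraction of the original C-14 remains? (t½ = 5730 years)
N/N₀ = (1/2)^(t/t½) = 0.21 = 21%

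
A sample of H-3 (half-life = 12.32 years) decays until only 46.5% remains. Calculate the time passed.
t = t½ × log₂(N₀/N) = 13.61 years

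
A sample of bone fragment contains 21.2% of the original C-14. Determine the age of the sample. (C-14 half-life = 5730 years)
Age = t½ × log₂(1/ratio) = 12820 years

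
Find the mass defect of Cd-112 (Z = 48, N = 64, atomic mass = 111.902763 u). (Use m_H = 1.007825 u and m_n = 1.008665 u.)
Δm = Z·m_H + N·m_n − M = 1.027 u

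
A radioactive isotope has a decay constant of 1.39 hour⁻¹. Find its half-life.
t½ = ln(2)/λ = 0.4987 hours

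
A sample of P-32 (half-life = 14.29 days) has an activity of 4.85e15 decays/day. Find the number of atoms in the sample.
N = A/λ = 9.999e16 atoms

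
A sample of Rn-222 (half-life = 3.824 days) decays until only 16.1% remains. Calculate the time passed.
t = t½ × log₂(N₀/N) = 10.08 days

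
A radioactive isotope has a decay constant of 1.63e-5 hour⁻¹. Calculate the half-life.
t½ = ln(2)/λ = 42520 hours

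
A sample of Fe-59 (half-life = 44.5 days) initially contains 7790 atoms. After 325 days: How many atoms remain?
N = N₀(1/2)^(t/t½) = 49.32 atoms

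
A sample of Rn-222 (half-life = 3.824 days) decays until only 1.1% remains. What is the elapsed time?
t = t½ × log₂(N₀/N) = 24.88 days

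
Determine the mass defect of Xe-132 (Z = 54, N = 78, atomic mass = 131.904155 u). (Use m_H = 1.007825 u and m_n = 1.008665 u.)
Δm = Z·m_H + N·m_n − M = 1.194 u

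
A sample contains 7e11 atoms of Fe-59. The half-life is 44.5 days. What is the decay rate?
A = λN = 1.09e10 decays/day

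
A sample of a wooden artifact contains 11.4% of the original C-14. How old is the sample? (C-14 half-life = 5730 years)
Age = t½ × log₂(1/ratio) = 17950 years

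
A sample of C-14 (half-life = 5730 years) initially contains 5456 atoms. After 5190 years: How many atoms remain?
N = N₀(1/2)^(t/t½) = 2912 atoms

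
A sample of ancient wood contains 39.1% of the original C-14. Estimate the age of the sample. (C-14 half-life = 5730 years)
Age = t½ × log₂(1/ratio) = 7763 years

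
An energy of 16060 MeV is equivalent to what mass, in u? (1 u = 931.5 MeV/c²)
m = E/c² = 17.24 u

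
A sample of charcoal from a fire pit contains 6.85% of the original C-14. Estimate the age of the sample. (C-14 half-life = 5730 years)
Age = t½ × log₂(1/ratio) = 22160 years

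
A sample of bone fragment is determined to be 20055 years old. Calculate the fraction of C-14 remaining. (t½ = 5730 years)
N/N₀ = (1/2)^(t/t½) = 0.08839 = 8.84%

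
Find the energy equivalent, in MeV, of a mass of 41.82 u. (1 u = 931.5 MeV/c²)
E = mc² = 38960 MeV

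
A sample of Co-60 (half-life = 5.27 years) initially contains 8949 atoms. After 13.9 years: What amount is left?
N = N₀(1/2)^(t/t½) = 1438 atoms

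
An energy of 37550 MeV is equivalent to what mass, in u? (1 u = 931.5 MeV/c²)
m = E/c² = 40.31 u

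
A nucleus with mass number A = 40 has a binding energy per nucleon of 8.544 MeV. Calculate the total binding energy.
B.E. = 8.544 × 40 = 341.8 MeV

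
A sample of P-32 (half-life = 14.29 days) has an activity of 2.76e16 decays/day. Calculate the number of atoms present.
N = A/λ = 5.69e17 atoms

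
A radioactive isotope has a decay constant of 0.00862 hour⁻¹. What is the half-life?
t½ = ln(2)/λ = 80.41 hours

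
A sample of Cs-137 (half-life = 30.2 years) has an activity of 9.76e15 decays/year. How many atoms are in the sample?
N = A/λ = 4.252e17 atoms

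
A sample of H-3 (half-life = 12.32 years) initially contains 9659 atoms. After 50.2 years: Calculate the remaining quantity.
N = N₀(1/2)^(t/t½) = 573.2 atoms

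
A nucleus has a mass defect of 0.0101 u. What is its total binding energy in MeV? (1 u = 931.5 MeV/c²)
B.E. = Δm × 931.5 = 9.408 MeV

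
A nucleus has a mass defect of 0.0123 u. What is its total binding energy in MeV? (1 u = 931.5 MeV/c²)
B.E. = Δm × 931.5 = 11.46 MeV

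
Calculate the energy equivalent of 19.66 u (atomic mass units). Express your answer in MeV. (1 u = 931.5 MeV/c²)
E = mc² = 18310 MeV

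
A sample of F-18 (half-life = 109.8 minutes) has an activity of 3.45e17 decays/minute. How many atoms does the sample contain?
N = A/λ = 5.465e19 atoms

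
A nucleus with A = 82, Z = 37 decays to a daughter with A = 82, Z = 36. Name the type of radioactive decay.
ΔA = 0, ΔZ = -1 ⇒ beta-plus decay (β⁺) or electron capture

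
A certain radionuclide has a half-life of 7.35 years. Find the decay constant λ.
λ = ln(2)/t½ = 0.09431 year⁻¹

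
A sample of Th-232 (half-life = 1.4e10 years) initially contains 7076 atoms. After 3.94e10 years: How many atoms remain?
N = N₀(1/2)^(t/t½) = 1006 atoms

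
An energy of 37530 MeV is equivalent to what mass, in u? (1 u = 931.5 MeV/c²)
m = E/c² = 40.29 u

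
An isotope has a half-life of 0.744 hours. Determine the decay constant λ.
λ = ln(2)/t½ = 0.9316 hour⁻¹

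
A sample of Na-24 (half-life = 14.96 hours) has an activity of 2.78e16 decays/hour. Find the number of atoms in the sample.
N = A/λ = 6e17 atoms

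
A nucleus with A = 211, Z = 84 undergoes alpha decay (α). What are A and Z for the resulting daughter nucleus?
Daughter: A = 207, Z = 82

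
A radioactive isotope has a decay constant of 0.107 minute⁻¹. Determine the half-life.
t½ = ln(2)/λ = 6.478 minutes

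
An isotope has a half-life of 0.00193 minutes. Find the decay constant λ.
λ = ln(2)/t½ = 359.1 minute⁻¹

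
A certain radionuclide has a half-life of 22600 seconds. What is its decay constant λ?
λ = ln(2)/t½ = 3.067e-5 second⁻¹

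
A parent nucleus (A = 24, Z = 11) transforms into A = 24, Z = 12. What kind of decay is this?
ΔA = 0, ΔZ = +1 ⇒ beta-minus decay (β⁻)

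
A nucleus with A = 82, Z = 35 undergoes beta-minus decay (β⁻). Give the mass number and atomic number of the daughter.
Daughter: A = 82, Z = 36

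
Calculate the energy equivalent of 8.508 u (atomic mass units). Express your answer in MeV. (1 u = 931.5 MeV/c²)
E = mc² = 7925 MeV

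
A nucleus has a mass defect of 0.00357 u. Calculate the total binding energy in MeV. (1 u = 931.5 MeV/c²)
B.E. = Δm × 931.5 = 3.325 MeV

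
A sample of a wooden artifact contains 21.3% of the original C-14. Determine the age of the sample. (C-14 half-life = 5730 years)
Age = t½ × log₂(1/ratio) = 12780 years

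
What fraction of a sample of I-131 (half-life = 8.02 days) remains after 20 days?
N/N₀ = (1/2)^(t/t½) = 0.1775 = 17.8%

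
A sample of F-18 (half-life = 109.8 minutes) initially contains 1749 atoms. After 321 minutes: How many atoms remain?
N = N₀(1/2)^(t/t½) = 230.5 atoms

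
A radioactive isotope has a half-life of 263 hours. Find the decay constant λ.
λ = ln(2)/t½ = 0.002636 hour⁻¹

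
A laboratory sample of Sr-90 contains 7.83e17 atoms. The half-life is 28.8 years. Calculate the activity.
A = λN = 1.884e16 decays/year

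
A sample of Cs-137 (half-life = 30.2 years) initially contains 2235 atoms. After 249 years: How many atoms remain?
N = N₀(1/2)^(t/t½) = 7.367 atoms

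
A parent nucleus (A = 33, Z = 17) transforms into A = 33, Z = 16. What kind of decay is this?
ΔA = 0, ΔZ = -1 ⇒ beta-plus decay (β⁺) or electron capture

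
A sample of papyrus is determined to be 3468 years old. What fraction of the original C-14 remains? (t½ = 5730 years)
N/N₀ = (1/2)^(t/t½) = 0.6574 = 65.7%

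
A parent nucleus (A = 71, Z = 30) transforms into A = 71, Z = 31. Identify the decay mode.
ΔA = 0, ΔZ = +1 ⇒ beta-minus decay (β⁻)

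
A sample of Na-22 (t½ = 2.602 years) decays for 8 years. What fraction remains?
N/N₀ = (1/2)^(t/t½) = 0.1187 = 11.9%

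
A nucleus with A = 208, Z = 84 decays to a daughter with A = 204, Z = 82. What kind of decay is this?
ΔA = -4, ΔZ = -2 ⇒ alpha decay (α)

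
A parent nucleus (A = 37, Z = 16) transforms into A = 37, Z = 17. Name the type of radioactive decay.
ΔA = 0, ΔZ = +1 ⇒ beta-minus decay (β⁻)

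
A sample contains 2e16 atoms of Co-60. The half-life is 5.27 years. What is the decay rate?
A = λN = 2.631e15 decays/year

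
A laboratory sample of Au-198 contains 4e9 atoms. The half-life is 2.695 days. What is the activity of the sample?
A = λN = 1.029e9 decays/day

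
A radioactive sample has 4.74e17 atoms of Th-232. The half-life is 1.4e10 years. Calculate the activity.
A = λN = 2.347e7 decays/year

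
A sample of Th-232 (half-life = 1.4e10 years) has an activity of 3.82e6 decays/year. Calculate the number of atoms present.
N = A/λ = 7.716e16 atoms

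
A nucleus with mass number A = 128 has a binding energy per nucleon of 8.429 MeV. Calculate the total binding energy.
B.E. = 8.429 × 128 = 1079 MeV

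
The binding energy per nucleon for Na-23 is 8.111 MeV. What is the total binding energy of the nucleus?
B.E. = 8.111 × 23 = 186.6 MeV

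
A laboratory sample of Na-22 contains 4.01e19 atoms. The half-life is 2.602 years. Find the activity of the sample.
A = λN = 1.068e19 decays/year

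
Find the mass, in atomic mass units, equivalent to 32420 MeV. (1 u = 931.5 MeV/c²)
m = E/c² = 34.8 u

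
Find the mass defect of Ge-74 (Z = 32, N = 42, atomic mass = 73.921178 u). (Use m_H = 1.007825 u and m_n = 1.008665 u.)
Δm = Z·m_H + N·m_n − M = 0.6932 u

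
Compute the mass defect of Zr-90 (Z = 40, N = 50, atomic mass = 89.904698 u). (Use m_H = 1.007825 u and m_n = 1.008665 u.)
Δm = Z·m_H + N·m_n − M = 0.8416 u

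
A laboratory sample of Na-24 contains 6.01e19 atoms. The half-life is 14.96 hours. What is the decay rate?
A = λN = 2.785e18 decays/hour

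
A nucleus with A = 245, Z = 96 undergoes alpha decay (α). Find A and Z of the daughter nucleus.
Daughter: A = 241, Z = 94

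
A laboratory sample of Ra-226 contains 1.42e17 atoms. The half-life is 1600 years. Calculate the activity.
A = λN = 6.152e13 decays/year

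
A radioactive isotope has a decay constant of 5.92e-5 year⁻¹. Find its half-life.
t½ = ln(2)/λ = 11710 years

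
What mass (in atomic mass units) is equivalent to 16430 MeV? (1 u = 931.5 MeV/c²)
m = E/c² = 17.64 u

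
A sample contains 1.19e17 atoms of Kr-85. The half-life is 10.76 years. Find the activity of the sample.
A = λN = 7.666e15 decays/year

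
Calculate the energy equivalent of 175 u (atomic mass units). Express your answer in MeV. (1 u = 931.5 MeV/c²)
E = mc² = 1.63e5 MeV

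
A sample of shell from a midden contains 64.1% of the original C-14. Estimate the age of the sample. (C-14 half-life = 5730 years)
Age = t½ × log₂(1/ratio) = 3676 years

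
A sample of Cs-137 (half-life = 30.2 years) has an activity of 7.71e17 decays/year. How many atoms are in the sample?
N = A/λ = 3.359e19 atoms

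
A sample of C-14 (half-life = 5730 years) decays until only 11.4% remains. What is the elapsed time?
t = t½ × log₂(N₀/N) = 17950 years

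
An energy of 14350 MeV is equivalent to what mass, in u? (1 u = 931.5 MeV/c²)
m = E/c² = 15.41 u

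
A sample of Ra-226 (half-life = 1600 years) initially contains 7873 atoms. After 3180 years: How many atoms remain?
N = N₀(1/2)^(t/t½) = 1985 atoms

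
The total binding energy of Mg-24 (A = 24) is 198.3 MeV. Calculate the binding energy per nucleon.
B.E./A = 198.3/24 = 8.263 MeV/nucleon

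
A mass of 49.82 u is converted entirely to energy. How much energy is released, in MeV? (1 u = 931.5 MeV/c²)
E = mc² = 46410 MeV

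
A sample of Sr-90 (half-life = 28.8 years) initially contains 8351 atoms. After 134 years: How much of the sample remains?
N = N₀(1/2)^(t/t½) = 332 atoms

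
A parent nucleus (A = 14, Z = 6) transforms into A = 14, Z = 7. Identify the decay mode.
ΔA = 0, ΔZ = +1 ⇒ beta-minus decay (β⁻)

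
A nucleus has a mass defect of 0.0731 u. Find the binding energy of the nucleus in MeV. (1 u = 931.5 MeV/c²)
B.E. = Δm × 931.5 = 68.09 MeV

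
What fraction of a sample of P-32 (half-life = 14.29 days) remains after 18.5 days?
N/N₀ = (1/2)^(t/t½) = 0.4076 = 40.8%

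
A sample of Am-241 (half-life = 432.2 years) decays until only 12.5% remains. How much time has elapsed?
t = t½ × log₂(N₀/N) = 1297 years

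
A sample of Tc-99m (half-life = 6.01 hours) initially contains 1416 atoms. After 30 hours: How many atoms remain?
N = N₀(1/2)^(t/t½) = 44.51 atoms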